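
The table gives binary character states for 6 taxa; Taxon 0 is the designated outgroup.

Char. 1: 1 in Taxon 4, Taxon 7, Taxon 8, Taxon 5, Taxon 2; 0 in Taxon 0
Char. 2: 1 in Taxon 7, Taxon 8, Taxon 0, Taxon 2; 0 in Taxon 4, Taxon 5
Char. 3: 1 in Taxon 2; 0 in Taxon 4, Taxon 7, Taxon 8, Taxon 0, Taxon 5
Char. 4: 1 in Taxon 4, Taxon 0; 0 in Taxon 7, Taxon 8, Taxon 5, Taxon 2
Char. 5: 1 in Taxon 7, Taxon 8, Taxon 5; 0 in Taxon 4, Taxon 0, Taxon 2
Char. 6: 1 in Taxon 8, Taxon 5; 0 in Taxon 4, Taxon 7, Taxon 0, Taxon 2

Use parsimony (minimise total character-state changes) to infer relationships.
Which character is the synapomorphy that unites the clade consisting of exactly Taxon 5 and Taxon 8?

Character polarity is set by the outgroup: the derived state is whichever differs from the outgroup's state, so for Char. 2, Char. 4 the derived state is '0', and for the remaining characters it is '1'.
All ingroup taxa share the derived state '1' for Char. 1; it defines the ingroup but does not resolve relationships within it.
Char. 2 groups Taxon 4 and Taxon 5, which is incompatible with the clades supported by the remaining characters; treating it as convergent (homoplasy) costs fewer steps than any alternative tree.
Char. 3 (derived state '1') is unique to Taxon 2 (autapomorphy; uninformative for grouping).
Only Taxon 2, Taxon 5, Taxon 7, and Taxon 8 show the derived state '0' for Char. 4, supporting them as a clade.
Char. 5: derived state '1' in Taxon 5, Taxon 7, and Taxon 8 only — synapomorphy for {Taxon 5, Taxon 7, Taxon 8}.
Char. 6 (derived state '1') is shared by Taxon 5 and Taxon 8 — a synapomorphy uniting that clade.
Most parsimonious ingroup topology: (((Taxon 7,(Taxon 8,Taxon 5)),Taxon 2),Taxon 4).
The clade {Taxon 5, Taxon 8} is supported by Char. 6: its derived state '1' occurs in exactly those taxa and in no other taxon (including the outgroup).

Char. 6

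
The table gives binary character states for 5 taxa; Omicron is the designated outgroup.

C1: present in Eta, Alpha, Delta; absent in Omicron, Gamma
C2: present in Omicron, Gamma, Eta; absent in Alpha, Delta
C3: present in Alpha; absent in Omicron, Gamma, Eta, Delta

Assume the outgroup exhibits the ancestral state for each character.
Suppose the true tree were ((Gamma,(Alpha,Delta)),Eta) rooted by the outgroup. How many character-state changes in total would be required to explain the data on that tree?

Map each character onto ((Gamma,(Alpha,Delta)),Eta) (rooted by Omicron) and count the minimum state changes it requires (Fitch parsimony):
C1: 2; C2: 1; C3: 1.
Total tree length = 4.

4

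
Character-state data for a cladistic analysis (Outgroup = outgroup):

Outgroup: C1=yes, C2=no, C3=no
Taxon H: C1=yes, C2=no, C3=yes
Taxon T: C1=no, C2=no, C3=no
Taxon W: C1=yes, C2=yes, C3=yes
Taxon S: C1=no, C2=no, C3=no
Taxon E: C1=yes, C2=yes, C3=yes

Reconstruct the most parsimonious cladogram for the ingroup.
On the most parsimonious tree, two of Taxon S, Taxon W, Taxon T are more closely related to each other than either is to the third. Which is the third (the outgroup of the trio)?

Taxon W

Character polarity is set by the outgroup: the derived state is whichever differs from the outgroup's state, so for C1 the derived state is 'no', and for the remaining characters it is 'yes'.
C1 (derived state 'no') is shared by Taxon S and Taxon T — a synapomorphy uniting that clade.
C2 (derived state 'yes') is shared by Taxon E and Taxon W — a synapomorphy uniting that clade.
C3 (derived state 'yes') is shared by Taxon E, Taxon H, and Taxon W — a synapomorphy uniting that clade.
Most parsimonious ingroup topology: ((Taxon H,(Taxon W,Taxon E)),(Taxon T,Taxon S)).
Taxon S and Taxon T share a more recent common ancestor with each other than either does with Taxon W, so Taxon W is the least closely related of the three.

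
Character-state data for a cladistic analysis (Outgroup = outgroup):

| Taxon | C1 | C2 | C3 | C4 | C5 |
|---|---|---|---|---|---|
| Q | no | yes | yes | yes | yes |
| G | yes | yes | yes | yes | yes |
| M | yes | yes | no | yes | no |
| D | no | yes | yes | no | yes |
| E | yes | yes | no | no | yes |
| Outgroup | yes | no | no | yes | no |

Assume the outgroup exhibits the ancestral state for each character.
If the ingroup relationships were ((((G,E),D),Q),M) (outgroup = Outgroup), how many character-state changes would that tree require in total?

8

Map each character onto ((((G,E),D),Q),M) (rooted by Outgroup) and count the minimum state changes it requires (Fitch parsimony):
C1: 2; C2: 1; C3: 2; C4: 2; C5: 1.
Total tree length = 8.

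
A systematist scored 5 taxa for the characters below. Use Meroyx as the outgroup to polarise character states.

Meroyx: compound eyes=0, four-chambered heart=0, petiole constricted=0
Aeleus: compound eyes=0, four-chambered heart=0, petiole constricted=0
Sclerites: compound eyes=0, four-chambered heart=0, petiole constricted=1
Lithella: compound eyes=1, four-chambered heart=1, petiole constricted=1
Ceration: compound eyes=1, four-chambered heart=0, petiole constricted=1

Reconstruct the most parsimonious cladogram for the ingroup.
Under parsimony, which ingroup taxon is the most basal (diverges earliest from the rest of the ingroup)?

Aeleus

The outgroup has state '0' for every character, so '1' is the derived state throughout.
compound eyes (derived state '1') is shared by Ceration and Lithella — a synapomorphy uniting that clade.
four-chambered heart: derived state '1' in Lithella only — an autapomorphy, so it tells us nothing about relationships among taxa.
petiole constricted: derived state '1' in Ceration, Lithella, and Sclerites only — synapomorphy for {Ceration, Lithella, Sclerites}.
Most parsimonious ingroup topology: (Aeleus,(Sclerites,(Lithella,Ceration))).
Aeleus is sister to the clade containing all other ingroup taxa, so it is the earliest-diverging (most basal) ingroup lineage.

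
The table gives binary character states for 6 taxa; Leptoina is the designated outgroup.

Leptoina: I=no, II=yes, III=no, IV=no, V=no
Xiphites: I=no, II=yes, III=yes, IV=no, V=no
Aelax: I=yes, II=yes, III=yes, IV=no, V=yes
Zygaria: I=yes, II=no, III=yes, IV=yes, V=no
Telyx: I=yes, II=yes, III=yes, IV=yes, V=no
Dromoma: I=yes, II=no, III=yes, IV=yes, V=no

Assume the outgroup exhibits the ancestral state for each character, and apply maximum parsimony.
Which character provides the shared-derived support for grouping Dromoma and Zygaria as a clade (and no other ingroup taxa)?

II

Character polarity is set by the outgroup: the derived state is whichever differs from the outgroup's state, so for II the derived state is 'no', and for the remaining characters it is 'yes'.
I (derived state 'yes') is shared by Aelax, Dromoma, Telyx, and Zygaria — a synapomorphy uniting that clade.
Only Dromoma and Zygaria show the derived state 'no' for II, supporting them as a clade.
III (derived state 'yes') is shared by all ingroup taxa — unites the whole ingroup.
Only Dromoma, Telyx, and Zygaria show the derived state 'yes' for IV, supporting them as a clade.
V: derived state 'yes' in Aelax only — an autapomorphy, so it tells us nothing about relationships among taxa.
Most parsimonious ingroup topology: (Xiphites,(Aelax,((Zygaria,Dromoma),Telyx))).
The clade {Dromoma, Zygaria} is supported by II: its derived state 'no' occurs in exactly those taxa and in no other taxon (including the outgroup).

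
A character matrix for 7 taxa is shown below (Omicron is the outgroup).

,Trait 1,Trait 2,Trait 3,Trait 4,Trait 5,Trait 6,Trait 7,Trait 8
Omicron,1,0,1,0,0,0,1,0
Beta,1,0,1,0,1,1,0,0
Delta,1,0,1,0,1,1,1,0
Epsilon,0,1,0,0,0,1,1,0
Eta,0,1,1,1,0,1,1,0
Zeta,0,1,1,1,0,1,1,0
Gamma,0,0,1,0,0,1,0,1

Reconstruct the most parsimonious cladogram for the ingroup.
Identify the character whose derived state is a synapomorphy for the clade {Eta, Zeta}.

Trait 4

Character polarity is set by the outgroup: the derived state is whichever differs from the outgroup's state, so for Trait 1, Trait 3, Trait 7 the derived state is '0', and for the remaining characters it is '1'.
Only Epsilon, Eta, Gamma, and Zeta show the derived state '0' for Trait 1, supporting them as a clade.
Trait 2: derived state '1' in Epsilon, Eta, and Zeta only — synapomorphy for {Epsilon, Eta, Zeta}.
Trait 3 (derived state '0') is unique to Epsilon (autapomorphy; uninformative for grouping).
Only Eta and Zeta show the derived state '1' for Trait 4, supporting them as a clade.
Trait 5: derived state '1' in Beta and Delta only — synapomorphy for {Beta, Delta}.
All ingroup taxa share the derived state '1' for Trait 6; it defines the ingroup but does not resolve relationships within it.
Trait 7 groups Beta and Gamma, which is incompatible with the clades supported by the remaining characters; treating it as convergent (homoplasy) costs fewer steps than any alternative tree.
Trait 8: derived state '1' in Gamma only — an autapomorphy, so it tells us nothing about relationships among taxa.
Most parsimonious ingroup topology: ((Beta,Delta),((Epsilon,(Eta,Zeta)),Gamma)).
The clade {Eta, Zeta} is supported by Trait 4: its derived state '1' occurs in exactly those taxa and in no other taxon (including the outgroup).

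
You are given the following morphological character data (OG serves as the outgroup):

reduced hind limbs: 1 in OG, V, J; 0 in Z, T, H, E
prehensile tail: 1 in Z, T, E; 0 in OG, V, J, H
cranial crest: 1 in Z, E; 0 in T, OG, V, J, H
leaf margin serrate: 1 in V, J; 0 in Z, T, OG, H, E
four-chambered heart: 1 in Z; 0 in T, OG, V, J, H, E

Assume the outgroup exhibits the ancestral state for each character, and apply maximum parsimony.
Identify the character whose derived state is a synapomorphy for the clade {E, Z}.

cranial crest

Character polarity is set by the outgroup: the derived state is whichever differs from the outgroup's state, so for reduced hind limbs the derived state is '0', and for the remaining characters it is '1'.
Only E, H, T, and Z show the derived state '0' for reduced hind limbs, supporting them as a clade.
Only E, T, and Z show the derived state '1' for prehensile tail, supporting them as a clade.
Only E and Z show the derived state '1' for cranial crest, supporting them as a clade.
leaf margin serrate (derived state '1') is shared by J and V — a synapomorphy uniting that clade.
four-chambered heart (derived state '1') is unique to Z (autapomorphy; uninformative for grouping).
Most parsimonious ingroup topology: ((((E,Z),T),H),(V,J)).
The clade {E, Z} is supported by cranial crest: its derived state '1' occurs in exactly those taxa and in no other taxon (including the outgroup).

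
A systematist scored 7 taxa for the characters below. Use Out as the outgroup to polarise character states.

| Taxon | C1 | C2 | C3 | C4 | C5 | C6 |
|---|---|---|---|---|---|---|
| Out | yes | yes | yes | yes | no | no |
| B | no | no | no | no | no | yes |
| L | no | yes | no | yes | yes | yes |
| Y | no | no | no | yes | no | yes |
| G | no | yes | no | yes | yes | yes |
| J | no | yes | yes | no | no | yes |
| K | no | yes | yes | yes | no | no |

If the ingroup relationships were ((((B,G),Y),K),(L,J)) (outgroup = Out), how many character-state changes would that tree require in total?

11

Map each character onto ((((B,G),Y),K),(L,J)) (rooted by Out) and count the minimum state changes it requires (Fitch parsimony):
C1: 1; C2: 2; C3: 2; C4: 2; C5: 2; C6: 2.
Total tree length = 11.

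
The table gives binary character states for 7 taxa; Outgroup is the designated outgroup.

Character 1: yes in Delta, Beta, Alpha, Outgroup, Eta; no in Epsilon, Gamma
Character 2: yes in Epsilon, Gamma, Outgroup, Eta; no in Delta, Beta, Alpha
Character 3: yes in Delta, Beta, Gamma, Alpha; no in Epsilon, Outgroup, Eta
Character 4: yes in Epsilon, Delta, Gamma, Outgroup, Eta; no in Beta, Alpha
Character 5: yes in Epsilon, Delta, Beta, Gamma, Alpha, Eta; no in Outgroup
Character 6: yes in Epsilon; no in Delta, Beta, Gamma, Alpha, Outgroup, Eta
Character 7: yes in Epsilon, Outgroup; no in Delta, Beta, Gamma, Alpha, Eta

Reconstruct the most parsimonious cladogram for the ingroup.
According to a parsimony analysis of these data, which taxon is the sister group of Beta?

Character polarity is set by the outgroup: the derived state is whichever differs from the outgroup's state, so for Character 1, Character 2, Character 4, Character 7 the derived state is 'no', and for the remaining characters it is 'yes'.
Character 1 groups Epsilon and Gamma, which is incompatible with the clades supported by the remaining characters; treating it as convergent (homoplasy) costs fewer steps than any alternative tree.
Only Alpha, Beta, and Delta show the derived state 'no' for Character 2, supporting them as a clade.
Character 3 (derived state 'yes') is shared by Alpha, Beta, Delta, and Gamma — a synapomorphy uniting that clade.
Character 4 (derived state 'no') is shared by Alpha and Beta — a synapomorphy uniting that clade.
All ingroup taxa share the derived state 'yes' for Character 5; it defines the ingroup but does not resolve relationships within it.
Character 6 (derived state 'yes') is unique to Epsilon (autapomorphy; uninformative for grouping).
Character 7: derived state 'no' in Alpha, Beta, Delta, Eta, and Gamma only — synapomorphy for {Alpha, Beta, Delta, Eta, Gamma}.
Most parsimonious ingroup topology: ((Eta,(Gamma,((Beta,Alpha),Delta))),Epsilon).
Beta and Alpha form a cherry on this tree, so they are sister taxa.

Alpha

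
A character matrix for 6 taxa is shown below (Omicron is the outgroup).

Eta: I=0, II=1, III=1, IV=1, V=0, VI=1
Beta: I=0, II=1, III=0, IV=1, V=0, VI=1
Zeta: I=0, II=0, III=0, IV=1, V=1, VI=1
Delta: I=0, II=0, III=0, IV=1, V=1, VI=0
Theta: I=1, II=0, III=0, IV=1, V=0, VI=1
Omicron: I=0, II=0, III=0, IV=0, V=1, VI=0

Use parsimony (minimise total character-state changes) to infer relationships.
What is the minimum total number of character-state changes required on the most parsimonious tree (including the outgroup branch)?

6

Character polarity is set by the outgroup: the derived state is whichever differs from the outgroup's state, so for V the derived state is '0', and for the remaining characters it is '1'.
I: derived state '1' in Theta only — an autapomorphy, so it tells us nothing about relationships among taxa.
II (derived state '1') is shared by Beta and Eta — a synapomorphy uniting that clade.
III: derived state '1' in Eta only — an autapomorphy, so it tells us nothing about relationships among taxa.
All ingroup taxa share the derived state '1' for IV; it defines the ingroup but does not resolve relationships within it.
V: derived state '0' in Beta, Eta, and Theta only — synapomorphy for {Beta, Eta, Theta}.
VI: derived state '1' in Beta, Eta, Theta, and Zeta only — synapomorphy for {Beta, Eta, Theta, Zeta}.
Most parsimonious ingroup topology: ((Zeta,(Theta,(Eta,Beta))),Delta).
Changes per character on this tree: I: 1; II: 1; III: 1; IV: 1; V: 1; VI: 1.
Total = 6.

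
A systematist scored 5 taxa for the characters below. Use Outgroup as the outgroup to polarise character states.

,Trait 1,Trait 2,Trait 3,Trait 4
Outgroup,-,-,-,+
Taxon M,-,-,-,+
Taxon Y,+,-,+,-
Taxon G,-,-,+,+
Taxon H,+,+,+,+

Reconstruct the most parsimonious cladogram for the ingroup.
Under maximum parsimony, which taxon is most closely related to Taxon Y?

Taxon H

Character polarity is set by the outgroup: the derived state is whichever differs from the outgroup's state, so for Trait 4 the derived state is '-', and for the remaining characters it is '+'.
Trait 1 (derived state '+') is shared by Taxon H and Taxon Y — a synapomorphy uniting that clade.
Trait 2 (derived state '+') is unique to Taxon H (autapomorphy; uninformative for grouping).
Only Taxon G, Taxon H, and Taxon Y show the derived state '+' for Trait 3, supporting them as a clade.
Trait 4 (derived state '-') is unique to Taxon Y (autapomorphy; uninformative for grouping).
Most parsimonious ingroup topology: (Taxon M,((Taxon Y,Taxon H),Taxon G)).
Taxon Y and Taxon H form a cherry on this tree, so they are sister taxa.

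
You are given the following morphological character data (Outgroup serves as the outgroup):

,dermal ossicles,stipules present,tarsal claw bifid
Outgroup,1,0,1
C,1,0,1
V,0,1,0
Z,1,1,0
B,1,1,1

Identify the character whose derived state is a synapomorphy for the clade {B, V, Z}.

stipules present

Character polarity is set by the outgroup: the derived state is whichever differs from the outgroup's state, so for dermal ossicles, tarsal claw bifid the derived state is '0', and for the remaining characters it is '1'.
dermal ossicles (derived state '0') is unique to V (autapomorphy; uninformative for grouping).
stipules present: derived state '1' in B, V, and Z only — synapomorphy for {B, V, Z}.
tarsal claw bifid: derived state '0' in V and Z only — synapomorphy for {V, Z}.
Most parsimonious ingroup topology: (C,((V,Z),B)).
The clade {B, V, Z} is supported by stipules present: its derived state '1' occurs in exactly those taxa and in no other taxon (including the outgroup).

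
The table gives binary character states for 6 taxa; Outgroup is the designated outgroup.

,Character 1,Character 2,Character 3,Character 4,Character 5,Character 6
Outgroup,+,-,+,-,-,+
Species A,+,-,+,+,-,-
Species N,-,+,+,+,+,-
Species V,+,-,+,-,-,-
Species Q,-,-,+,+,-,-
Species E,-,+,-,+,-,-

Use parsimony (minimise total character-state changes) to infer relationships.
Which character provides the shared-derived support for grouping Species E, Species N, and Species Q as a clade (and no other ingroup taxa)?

Character 1

Character polarity is set by the outgroup: the derived state is whichever differs from the outgroup's state, so for Character 1, Character 3, Character 6 the derived state is '-', and for the remaining characters it is '+'.
Only Species E, Species N, and Species Q show the derived state '-' for Character 1, supporting them as a clade.
Character 2: derived state '+' in Species E and Species N only — synapomorphy for {Species E, Species N}.
Character 3 (derived state '-') is unique to Species E (autapomorphy; uninformative for grouping).
Character 4 (derived state '+') is shared by Species A, Species E, Species N, and Species Q — a synapomorphy uniting that clade.
Character 5: derived state '+' in Species N only — an autapomorphy, so it tells us nothing about relationships among taxa.
Character 6 (derived state '-') is shared by all ingroup taxa — unites the whole ingroup.
Most parsimonious ingroup topology: ((Species A,((Species N,Species E),Species Q)),Species V).
The clade {Species E, Species N, Species Q} is supported by Character 1: its derived state '-' occurs in exactly those taxa and in no other taxon (including the outgroup).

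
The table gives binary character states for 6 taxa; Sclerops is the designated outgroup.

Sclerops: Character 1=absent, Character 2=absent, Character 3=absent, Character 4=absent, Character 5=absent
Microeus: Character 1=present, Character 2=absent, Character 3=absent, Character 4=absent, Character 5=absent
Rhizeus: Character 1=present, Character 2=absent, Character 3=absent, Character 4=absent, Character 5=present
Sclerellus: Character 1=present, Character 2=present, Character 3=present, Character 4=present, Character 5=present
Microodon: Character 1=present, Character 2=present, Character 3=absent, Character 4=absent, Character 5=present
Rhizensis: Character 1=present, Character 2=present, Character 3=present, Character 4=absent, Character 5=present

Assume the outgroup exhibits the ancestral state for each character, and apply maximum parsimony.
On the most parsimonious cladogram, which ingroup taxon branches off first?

The outgroup has state 'absent' for every character, so 'present' is the derived state throughout.
Character 1 (derived state 'present') is shared by all ingroup taxa — unites the whole ingroup.
Character 2: derived state 'present' in Microodon, Rhizensis, and Sclerellus only — synapomorphy for {Microodon, Rhizensis, Sclerellus}.
Character 3: derived state 'present' in Rhizensis and Sclerellus only — synapomorphy for {Rhizensis, Sclerellus}.
Character 4: derived state 'present' in Sclerellus only — an autapomorphy, so it tells us nothing about relationships among taxa.
Only Microodon, Rhizensis, Rhizeus, and Sclerellus show the derived state 'present' for Character 5, supporting them as a clade.
Most parsimonious ingroup topology: (Microeus,(Rhizeus,((Sclerellus,Rhizensis),Microodon))).
Microeus is sister to the clade containing all other ingroup taxa, so it is the earliest-diverging (most basal) ingroup lineage.

Microeus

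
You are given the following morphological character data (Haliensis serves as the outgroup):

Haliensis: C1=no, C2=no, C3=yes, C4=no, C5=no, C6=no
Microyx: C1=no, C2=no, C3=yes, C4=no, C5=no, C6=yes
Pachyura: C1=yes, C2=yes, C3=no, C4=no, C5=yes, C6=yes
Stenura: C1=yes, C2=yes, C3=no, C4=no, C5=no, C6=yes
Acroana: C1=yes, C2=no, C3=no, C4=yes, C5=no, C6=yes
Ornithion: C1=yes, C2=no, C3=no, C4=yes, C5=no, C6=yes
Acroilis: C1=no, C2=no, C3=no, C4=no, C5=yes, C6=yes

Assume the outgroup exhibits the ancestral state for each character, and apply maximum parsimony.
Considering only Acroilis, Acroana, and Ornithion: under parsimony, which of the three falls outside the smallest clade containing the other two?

Acroilis

Character polarity is set by the outgroup: the derived state is whichever differs from the outgroup's state, so for C3 the derived state is 'no', and for the remaining characters it is 'yes'.
C1: derived state 'yes' in Acroana, Ornithion, Pachyura, and Stenura only — synapomorphy for {Acroana, Ornithion, Pachyura, Stenura}.
C2: derived state 'yes' in Pachyura and Stenura only — synapomorphy for {Pachyura, Stenura}.
C3: derived state 'no' in Acroana, Acroilis, Ornithion, Pachyura, and Stenura only — synapomorphy for {Acroana, Acroilis, Ornithion, Pachyura, Stenura}.
C4 (derived state 'yes') is shared by Acroana and Ornithion — a synapomorphy uniting that clade.
C5 (state 'yes') occurs in Acroilis and Pachyura but conflicts with the nesting implied by the other characters — most parsimoniously interpreted as homoplasy.
All ingroup taxa share the derived state 'yes' for C6; it defines the ingroup but does not resolve relationships within it.
Most parsimonious ingroup topology: (Microyx,(((Pachyura,Stenura),(Acroana,Ornithion)),Acroilis)).
Acroana and Ornithion share a more recent common ancestor with each other than either does with Acroilis, so Acroilis is the least closely related of the three.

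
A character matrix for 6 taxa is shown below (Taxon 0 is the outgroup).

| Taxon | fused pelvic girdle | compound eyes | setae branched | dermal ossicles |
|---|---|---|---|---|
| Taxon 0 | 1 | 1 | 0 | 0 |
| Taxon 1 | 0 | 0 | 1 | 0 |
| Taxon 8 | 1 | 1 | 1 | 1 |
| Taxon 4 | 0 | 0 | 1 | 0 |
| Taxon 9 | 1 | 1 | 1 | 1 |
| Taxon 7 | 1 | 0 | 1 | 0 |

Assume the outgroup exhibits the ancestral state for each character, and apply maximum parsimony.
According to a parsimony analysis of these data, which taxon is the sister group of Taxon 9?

Taxon 8

Character polarity is set by the outgroup: the derived state is whichever differs from the outgroup's state, so for fused pelvic girdle, compound eyes the derived state is '0', and for the remaining characters it is '1'.
fused pelvic girdle: derived state '0' in Taxon 1 and Taxon 4 only — synapomorphy for {Taxon 1, Taxon 4}.
Only Taxon 1, Taxon 4, and Taxon 7 show the derived state '0' for compound eyes, supporting them as a clade.
setae branched (derived state '1') is shared by all ingroup taxa — unites the whole ingroup.
Only Taxon 8 and Taxon 9 show the derived state '1' for dermal ossicles, supporting them as a clade.
Most parsimonious ingroup topology: (((Taxon 1,Taxon 4),Taxon 7),(Taxon 8,Taxon 9)).
Taxon 9 and Taxon 8 form a cherry on this tree, so they are sister taxa.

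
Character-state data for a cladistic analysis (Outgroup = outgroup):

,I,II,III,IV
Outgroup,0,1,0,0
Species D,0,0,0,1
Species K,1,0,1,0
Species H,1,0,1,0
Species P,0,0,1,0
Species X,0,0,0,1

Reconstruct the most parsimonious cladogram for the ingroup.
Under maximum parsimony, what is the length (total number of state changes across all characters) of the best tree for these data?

4

Character polarity is set by the outgroup: the derived state is whichever differs from the outgroup's state, so for II the derived state is '0', and for the remaining characters it is '1'.
Only Species H and Species K show the derived state '1' for I, supporting them as a clade.
All ingroup taxa share the derived state '0' for II; it defines the ingroup but does not resolve relationships within it.
Only Species H, Species K, and Species P show the derived state '1' for III, supporting them as a clade.
IV: derived state '1' in Species D and Species X only — synapomorphy for {Species D, Species X}.
Most parsimonious ingroup topology: ((Species D,Species X),((Species K,Species H),Species P)).
Changes per character on this tree: I: 1; II: 1; III: 1; IV: 1.
Total = 4.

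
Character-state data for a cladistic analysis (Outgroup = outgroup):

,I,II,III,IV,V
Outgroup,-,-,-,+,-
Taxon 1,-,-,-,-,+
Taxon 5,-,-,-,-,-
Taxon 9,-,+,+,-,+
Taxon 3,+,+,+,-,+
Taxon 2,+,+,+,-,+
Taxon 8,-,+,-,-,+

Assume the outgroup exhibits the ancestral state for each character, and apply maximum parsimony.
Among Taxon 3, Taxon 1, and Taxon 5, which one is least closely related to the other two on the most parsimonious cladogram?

Taxon 5

Character polarity is set by the outgroup: the derived state is whichever differs from the outgroup's state, so for IV the derived state is '-', and for the remaining characters it is '+'.
Only Taxon 2 and Taxon 3 show the derived state '+' for I, supporting them as a clade.
II (derived state '+') is shared by Taxon 2, Taxon 3, Taxon 8, and Taxon 9 — a synapomorphy uniting that clade.
III: derived state '+' in Taxon 2, Taxon 3, and Taxon 9 only — synapomorphy for {Taxon 2, Taxon 3, Taxon 9}.
All ingroup taxa share the derived state '-' for IV; it defines the ingroup but does not resolve relationships within it.
V: derived state '+' in Taxon 1, Taxon 2, Taxon 3, Taxon 8, and Taxon 9 only — synapomorphy for {Taxon 1, Taxon 2, Taxon 3, Taxon 8, Taxon 9}.
Most parsimonious ingroup topology: ((Taxon 1,((Taxon 9,(Taxon 3,Taxon 2)),Taxon 8)),Taxon 5).
Taxon 1 and Taxon 3 share a more recent common ancestor with each other than either does with Taxon 5, so Taxon 5 is the least closely related of the three.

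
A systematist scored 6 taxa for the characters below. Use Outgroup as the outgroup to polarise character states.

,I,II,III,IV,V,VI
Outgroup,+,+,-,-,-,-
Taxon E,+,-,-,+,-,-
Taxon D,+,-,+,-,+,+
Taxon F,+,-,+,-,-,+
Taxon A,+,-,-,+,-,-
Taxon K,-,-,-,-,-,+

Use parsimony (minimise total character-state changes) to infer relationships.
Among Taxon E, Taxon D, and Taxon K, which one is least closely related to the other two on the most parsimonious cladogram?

Taxon E

Character polarity is set by the outgroup: the derived state is whichever differs from the outgroup's state, so for I, II the derived state is '-', and for the remaining characters it is '+'.
I (derived state '-') is unique to Taxon K (autapomorphy; uninformative for grouping).
All ingroup taxa share the derived state '-' for II; it defines the ingroup but does not resolve relationships within it.
III: derived state '+' in Taxon D and Taxon F only — synapomorphy for {Taxon D, Taxon F}.
IV: derived state '+' in Taxon A and Taxon E only — synapomorphy for {Taxon A, Taxon E}.
V (derived state '+') is unique to Taxon D (autapomorphy; uninformative for grouping).
VI: derived state '+' in Taxon D, Taxon F, and Taxon K only — synapomorphy for {Taxon D, Taxon F, Taxon K}.
Most parsimonious ingroup topology: ((Taxon E,Taxon A),((Taxon D,Taxon F),Taxon K)).
Taxon K and Taxon D share a more recent common ancestor with each other than either does with Taxon E, so Taxon E is the least closely related of the three.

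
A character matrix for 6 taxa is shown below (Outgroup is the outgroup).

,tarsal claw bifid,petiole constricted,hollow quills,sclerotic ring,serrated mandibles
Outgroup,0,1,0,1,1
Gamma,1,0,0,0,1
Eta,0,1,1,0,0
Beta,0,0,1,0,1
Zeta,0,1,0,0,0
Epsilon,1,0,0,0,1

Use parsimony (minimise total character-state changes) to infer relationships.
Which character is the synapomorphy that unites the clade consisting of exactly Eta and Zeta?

serrated mandibles

Character polarity is set by the outgroup: the derived state is whichever differs from the outgroup's state, so for petiole constricted, sclerotic ring, serrated mandibles the derived state is '0', and for the remaining characters it is '1'.
tarsal claw bifid (derived state '1') is shared by Epsilon and Gamma — a synapomorphy uniting that clade.
petiole constricted: derived state '0' in Beta, Epsilon, and Gamma only — synapomorphy for {Beta, Epsilon, Gamma}.
hollow quills (state '1') occurs in Beta and Eta but conflicts with the nesting implied by the other characters — most parsimoniously interpreted as homoplasy.
All ingroup taxa share the derived state '0' for sclerotic ring; it defines the ingroup but does not resolve relationships within it.
serrated mandibles: derived state '0' in Eta and Zeta only — synapomorphy for {Eta, Zeta}.
Most parsimonious ingroup topology: (((Gamma,Epsilon),Beta),(Eta,Zeta)).
The clade {Eta, Zeta} is supported by serrated mandibles: its derived state '0' occurs in exactly those taxa and in no other taxon (including the outgroup).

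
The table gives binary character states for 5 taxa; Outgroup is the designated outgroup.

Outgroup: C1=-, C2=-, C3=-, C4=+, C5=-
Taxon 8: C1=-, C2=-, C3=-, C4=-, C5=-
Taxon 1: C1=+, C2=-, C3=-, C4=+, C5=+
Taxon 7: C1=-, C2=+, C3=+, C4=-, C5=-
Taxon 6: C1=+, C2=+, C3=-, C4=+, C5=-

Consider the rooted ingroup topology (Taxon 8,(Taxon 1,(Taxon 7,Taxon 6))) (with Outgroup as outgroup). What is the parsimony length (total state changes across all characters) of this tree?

Map each character onto (Taxon 8,(Taxon 1,(Taxon 7,Taxon 6))) (rooted by Outgroup) and count the minimum state changes it requires (Fitch parsimony):
C1: 2; C2: 1; C3: 1; C4: 2; C5: 1.
Total tree length = 7.

7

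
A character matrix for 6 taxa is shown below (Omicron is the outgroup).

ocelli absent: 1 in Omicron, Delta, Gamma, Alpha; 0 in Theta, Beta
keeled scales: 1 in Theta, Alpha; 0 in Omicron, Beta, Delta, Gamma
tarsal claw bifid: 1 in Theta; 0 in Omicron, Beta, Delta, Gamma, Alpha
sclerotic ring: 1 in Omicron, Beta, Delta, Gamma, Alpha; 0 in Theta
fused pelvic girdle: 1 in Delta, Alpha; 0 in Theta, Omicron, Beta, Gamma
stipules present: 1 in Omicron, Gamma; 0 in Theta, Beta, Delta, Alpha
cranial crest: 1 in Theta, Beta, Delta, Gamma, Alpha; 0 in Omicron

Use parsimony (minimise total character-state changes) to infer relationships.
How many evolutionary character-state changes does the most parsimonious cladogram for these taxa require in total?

8

Character polarity is set by the outgroup: the derived state is whichever differs from the outgroup's state, so for ocelli absent, sclerotic ring, stipules present the derived state is '0', and for the remaining characters it is '1'.
Only Beta and Theta show the derived state '0' for ocelli absent, supporting them as a clade.
keeled scales (state '1') occurs in Alpha and Theta but conflicts with the nesting implied by the other characters — most parsimoniously interpreted as homoplasy.
tarsal claw bifid (derived state '1') is unique to Theta (autapomorphy; uninformative for grouping).
sclerotic ring (derived state '0') is unique to Theta (autapomorphy; uninformative for grouping).
Only Alpha and Delta show the derived state '1' for fused pelvic girdle, supporting them as a clade.
stipules present (derived state '0') is shared by Alpha, Beta, Delta, and Theta — a synapomorphy uniting that clade.
All ingroup taxa share the derived state '1' for cranial crest; it defines the ingroup but does not resolve relationships within it.
Most parsimonious ingroup topology: (((Theta,Beta),(Delta,Alpha)),Gamma).
Changes per character on this tree: ocelli absent: 1; keeled scales: 2; tarsal claw bifid: 1; sclerotic ring: 1; fused pelvic girdle: 1; stipules present: 1; cranial crest: 1.
Total = 8.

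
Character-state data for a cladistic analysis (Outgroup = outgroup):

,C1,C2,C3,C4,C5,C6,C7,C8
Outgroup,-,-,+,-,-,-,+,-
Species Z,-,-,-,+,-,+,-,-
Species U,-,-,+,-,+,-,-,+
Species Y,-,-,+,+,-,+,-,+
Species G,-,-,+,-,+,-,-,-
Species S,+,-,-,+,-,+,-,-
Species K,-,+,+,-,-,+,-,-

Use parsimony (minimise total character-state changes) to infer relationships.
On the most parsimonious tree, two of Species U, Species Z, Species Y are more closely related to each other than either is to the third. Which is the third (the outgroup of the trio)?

Species U

Character polarity is set by the outgroup: the derived state is whichever differs from the outgroup's state, so for C3, C7 the derived state is '-', and for the remaining characters it is '+'.
C1: derived state '+' in Species S only — an autapomorphy, so it tells us nothing about relationships among taxa.
C2 (derived state '+') is unique to Species K (autapomorphy; uninformative for grouping).
C3: derived state '-' in Species S and Species Z only — synapomorphy for {Species S, Species Z}.
C4 (derived state '+') is shared by Species S, Species Y, and Species Z — a synapomorphy uniting that clade.
C5 (derived state '+') is shared by Species G and Species U — a synapomorphy uniting that clade.
C6 (derived state '+') is shared by Species K, Species S, Species Y, and Species Z — a synapomorphy uniting that clade.
C7 (derived state '-') is shared by all ingroup taxa — unites the whole ingroup.
C8 groups Species U and Species Y, which is incompatible with the clades supported by the remaining characters; treating it as convergent (homoplasy) costs fewer steps than any alternative tree.
Most parsimonious ingroup topology: ((((Species Z,Species S),Species Y),Species K),(Species U,Species G)).
Species Z and Species Y share a more recent common ancestor with each other than either does with Species U, so Species U is the least closely related of the three.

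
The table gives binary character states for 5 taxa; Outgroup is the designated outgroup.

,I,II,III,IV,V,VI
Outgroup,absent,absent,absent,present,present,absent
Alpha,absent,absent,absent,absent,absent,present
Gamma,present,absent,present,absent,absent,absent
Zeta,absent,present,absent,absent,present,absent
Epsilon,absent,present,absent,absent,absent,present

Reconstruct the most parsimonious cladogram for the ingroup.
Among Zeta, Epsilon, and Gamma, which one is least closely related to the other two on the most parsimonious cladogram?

Zeta

Character polarity is set by the outgroup: the derived state is whichever differs from the outgroup's state, so for IV, V the derived state is 'absent', and for the remaining characters it is 'present'.
I: derived state 'present' in Gamma only — an autapomorphy, so it tells us nothing about relationships among taxa.
II (state 'present') occurs in Epsilon and Zeta but conflicts with the nesting implied by the other characters — most parsimoniously interpreted as homoplasy.
III: derived state 'present' in Gamma only — an autapomorphy, so it tells us nothing about relationships among taxa.
All ingroup taxa share the derived state 'absent' for IV; it defines the ingroup but does not resolve relationships within it.
V (derived state 'absent') is shared by Alpha, Epsilon, and Gamma — a synapomorphy uniting that clade.
Only Alpha and Epsilon show the derived state 'present' for VI, supporting them as a clade.
Most parsimonious ingroup topology: (((Alpha,Epsilon),Gamma),Zeta).
Epsilon and Gamma share a more recent common ancestor with each other than either does with Zeta, so Zeta is the least closely related of the three.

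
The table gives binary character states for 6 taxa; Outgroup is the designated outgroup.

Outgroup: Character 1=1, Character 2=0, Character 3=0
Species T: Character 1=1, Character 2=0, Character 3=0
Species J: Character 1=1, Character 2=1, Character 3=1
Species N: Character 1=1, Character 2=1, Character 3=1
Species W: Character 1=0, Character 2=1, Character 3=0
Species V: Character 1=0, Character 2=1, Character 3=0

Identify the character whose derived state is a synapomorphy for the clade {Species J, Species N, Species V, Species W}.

Character polarity is set by the outgroup: the derived state is whichever differs from the outgroup's state, so for Character 1 the derived state is '0', and for the remaining characters it is '1'.
Character 1 (derived state '0') is shared by Species V and Species W — a synapomorphy uniting that clade.
Only Species J, Species N, Species V, and Species W show the derived state '1' for Character 2, supporting them as a clade.
Only Species J and Species N show the derived state '1' for Character 3, supporting them as a clade.
Most parsimonious ingroup topology: (Species T,((Species J,Species N),(Species W,Species V))).
The clade {Species J, Species N, Species V, Species W} is supported by Character 2: its derived state '1' occurs in exactly those taxa and in no other taxon (including the outgroup).

Character 2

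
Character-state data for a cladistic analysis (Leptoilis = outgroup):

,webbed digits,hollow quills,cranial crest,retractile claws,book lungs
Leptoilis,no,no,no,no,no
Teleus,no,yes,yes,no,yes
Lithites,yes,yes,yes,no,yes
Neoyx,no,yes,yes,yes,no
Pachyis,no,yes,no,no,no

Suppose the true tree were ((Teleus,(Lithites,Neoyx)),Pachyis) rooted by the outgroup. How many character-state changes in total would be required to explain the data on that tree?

6

Map each character onto ((Teleus,(Lithites,Neoyx)),Pachyis) (rooted by Leptoilis) and count the minimum state changes it requires (Fitch parsimony):
webbed digits: 1; hollow quills: 1; cranial crest: 1; retractile claws: 1; book lungs: 2.
Total tree length = 6.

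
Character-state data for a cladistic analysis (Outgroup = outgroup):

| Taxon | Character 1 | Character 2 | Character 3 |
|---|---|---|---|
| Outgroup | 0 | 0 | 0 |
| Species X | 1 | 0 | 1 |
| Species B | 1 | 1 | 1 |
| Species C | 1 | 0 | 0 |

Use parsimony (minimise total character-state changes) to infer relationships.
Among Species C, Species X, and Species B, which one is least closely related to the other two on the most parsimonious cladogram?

The outgroup has state '0' for every character, so '1' is the derived state throughout.
Character 1 (derived state '1') is shared by all ingroup taxa — unites the whole ingroup.
Character 2: derived state '1' in Species B only — an autapomorphy, so it tells us nothing about relationships among taxa.
Character 3: derived state '1' in Species B and Species X only — synapomorphy for {Species B, Species X}.
Most parsimonious ingroup topology: ((Species X,Species B),Species C).
Species X and Species B share a more recent common ancestor with each other than either does with Species C, so Species C is the least closely related of the three.

Species C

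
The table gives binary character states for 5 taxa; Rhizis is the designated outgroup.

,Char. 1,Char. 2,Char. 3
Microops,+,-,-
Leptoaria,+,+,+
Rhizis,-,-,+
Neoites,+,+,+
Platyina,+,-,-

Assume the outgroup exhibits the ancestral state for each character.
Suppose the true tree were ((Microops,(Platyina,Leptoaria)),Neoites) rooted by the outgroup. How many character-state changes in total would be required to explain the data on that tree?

5

Map each character onto ((Microops,(Platyina,Leptoaria)),Neoites) (rooted by Rhizis) and count the minimum state changes it requires (Fitch parsimony):
Char. 1: 1; Char. 2: 2; Char. 3: 2.
Total tree length = 5.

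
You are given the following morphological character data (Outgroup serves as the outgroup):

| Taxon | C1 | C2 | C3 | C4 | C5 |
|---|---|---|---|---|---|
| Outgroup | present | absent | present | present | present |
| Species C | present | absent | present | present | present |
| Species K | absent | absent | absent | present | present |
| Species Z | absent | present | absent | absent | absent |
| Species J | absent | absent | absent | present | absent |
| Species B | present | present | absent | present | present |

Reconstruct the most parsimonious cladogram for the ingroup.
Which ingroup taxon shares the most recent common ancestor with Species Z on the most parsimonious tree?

Character polarity is set by the outgroup: the derived state is whichever differs from the outgroup's state, so for C1, C3, C4, C5 the derived state is 'absent', and for the remaining characters it is 'present'.
C1: derived state 'absent' in Species J, Species K, and Species Z only — synapomorphy for {Species J, Species K, Species Z}.
C2 (state 'present') occurs in Species B and Species Z but conflicts with the nesting implied by the other characters — most parsimoniously interpreted as homoplasy.
Only Species B, Species J, Species K, and Species Z show the derived state 'absent' for C3, supporting them as a clade.
C4: derived state 'absent' in Species Z only — an autapomorphy, so it tells us nothing about relationships among taxa.
C5: derived state 'absent' in Species J and Species Z only — synapomorphy for {Species J, Species Z}.
Most parsimonious ingroup topology: (Species C,((Species K,(Species Z,Species J)),Species B)).
Species Z and Species J form a cherry on this tree, so they are sister taxa.

Species J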